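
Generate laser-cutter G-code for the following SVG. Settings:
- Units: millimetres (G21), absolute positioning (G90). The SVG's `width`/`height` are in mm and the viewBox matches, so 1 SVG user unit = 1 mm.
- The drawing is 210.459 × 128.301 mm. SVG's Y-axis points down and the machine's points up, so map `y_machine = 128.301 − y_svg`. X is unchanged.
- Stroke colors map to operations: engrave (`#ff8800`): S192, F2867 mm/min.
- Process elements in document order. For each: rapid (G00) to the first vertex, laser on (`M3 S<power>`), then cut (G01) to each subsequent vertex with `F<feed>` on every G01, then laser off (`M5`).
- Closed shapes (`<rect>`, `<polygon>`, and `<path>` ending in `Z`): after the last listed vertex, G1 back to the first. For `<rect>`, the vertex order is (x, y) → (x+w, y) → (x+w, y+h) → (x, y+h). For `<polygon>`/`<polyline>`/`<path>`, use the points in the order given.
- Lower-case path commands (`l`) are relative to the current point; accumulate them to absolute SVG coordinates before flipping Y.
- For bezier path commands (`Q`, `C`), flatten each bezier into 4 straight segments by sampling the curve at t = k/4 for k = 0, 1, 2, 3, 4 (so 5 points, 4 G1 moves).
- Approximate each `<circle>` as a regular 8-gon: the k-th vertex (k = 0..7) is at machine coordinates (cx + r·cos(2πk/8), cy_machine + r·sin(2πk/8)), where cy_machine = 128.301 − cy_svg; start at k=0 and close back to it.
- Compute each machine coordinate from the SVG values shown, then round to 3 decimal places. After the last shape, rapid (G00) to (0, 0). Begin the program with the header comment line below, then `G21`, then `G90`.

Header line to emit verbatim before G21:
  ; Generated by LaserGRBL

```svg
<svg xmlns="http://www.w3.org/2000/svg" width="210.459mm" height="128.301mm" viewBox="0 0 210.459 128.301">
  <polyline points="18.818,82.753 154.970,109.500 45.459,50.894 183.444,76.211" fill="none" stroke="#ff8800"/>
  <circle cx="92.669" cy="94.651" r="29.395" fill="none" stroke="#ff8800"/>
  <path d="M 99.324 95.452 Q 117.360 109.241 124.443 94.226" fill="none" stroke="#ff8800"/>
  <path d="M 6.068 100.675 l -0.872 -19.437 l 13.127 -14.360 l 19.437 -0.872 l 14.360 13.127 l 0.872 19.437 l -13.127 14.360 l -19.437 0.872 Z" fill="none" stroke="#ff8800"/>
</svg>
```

; Generated by LaserGRBL
G21
G90
G00 X18.818 Y45.548
M3 S192
G01 X154.970 Y18.801 F2867
G01 X45.459 Y77.407 F2867
G01 X183.444 Y52.090 F2867
M5
G00 X122.064 Y33.650
M3 S192
G01 X113.454 Y54.435 F2867
G01 X92.669 Y63.045 F2867
G01 X71.884 Y54.435 F2867
G01 X63.274 Y33.650 F2867
G01 X71.884 Y12.865 F2867
G01 X92.669 Y4.255 F2867
G01 X113.454 Y12.865 F2867
G01 X122.064 Y33.650 F2867
M5
G00 X99.324 Y32.849
M3 S192
G01 X107.657 Y27.755 F2867
G01 X114.622 Y26.261 F2867
G01 X120.217 Y28.368 F2867
G01 X124.443 Y34.075 F2867
M5
G00 X6.068 Y27.626
M3 S192
G01 X5.196 Y47.063 F2867
G01 X18.323 Y61.423 F2867
G01 X37.760 Y62.295 F2867
G01 X52.120 Y49.168 F2867
G01 X52.992 Y29.731 F2867
G01 X39.865 Y15.371 F2867
G01 X20.428 Y14.499 F2867
G01 X6.068 Y27.626 F2867
M5
G00 X0.000 Y0.000

1 u = 1 mm; y_m = 128.301 − y.

[1] `<polyline>` open polyline, #ff8800→engrave S192 F2867: (18.818,45.548) → (154.970,18.801) → (45.459,77.407) → (183.444,52.090)

[2] `<circle>` circle, #ff8800→engrave S192 F2867: (122.064,33.650) → (113.454,54.435) → (92.669,63.045) → (71.884,54.435) → (63.274,33.650) → (71.884,12.865) → (92.669,4.255) → (113.454,12.865) → (122.064,33.650) (closed)

[3] `<path>` quadratic bezier, #ff8800→engrave S192 F2867: (99.324,32.849) → (107.657,27.755) → (114.622,26.261) → (120.217,28.368) → (124.443,34.075)

[4] `<path>` regular polygon, #ff8800→engrave S192 F2867: (6.068,27.626) → (5.196,47.063) → (18.323,61.423) → (37.760,62.295) → (52.120,49.168) → (52.992,29.731) → (39.865,15.371) → (20.428,14.499) → (6.068,27.626) (closed)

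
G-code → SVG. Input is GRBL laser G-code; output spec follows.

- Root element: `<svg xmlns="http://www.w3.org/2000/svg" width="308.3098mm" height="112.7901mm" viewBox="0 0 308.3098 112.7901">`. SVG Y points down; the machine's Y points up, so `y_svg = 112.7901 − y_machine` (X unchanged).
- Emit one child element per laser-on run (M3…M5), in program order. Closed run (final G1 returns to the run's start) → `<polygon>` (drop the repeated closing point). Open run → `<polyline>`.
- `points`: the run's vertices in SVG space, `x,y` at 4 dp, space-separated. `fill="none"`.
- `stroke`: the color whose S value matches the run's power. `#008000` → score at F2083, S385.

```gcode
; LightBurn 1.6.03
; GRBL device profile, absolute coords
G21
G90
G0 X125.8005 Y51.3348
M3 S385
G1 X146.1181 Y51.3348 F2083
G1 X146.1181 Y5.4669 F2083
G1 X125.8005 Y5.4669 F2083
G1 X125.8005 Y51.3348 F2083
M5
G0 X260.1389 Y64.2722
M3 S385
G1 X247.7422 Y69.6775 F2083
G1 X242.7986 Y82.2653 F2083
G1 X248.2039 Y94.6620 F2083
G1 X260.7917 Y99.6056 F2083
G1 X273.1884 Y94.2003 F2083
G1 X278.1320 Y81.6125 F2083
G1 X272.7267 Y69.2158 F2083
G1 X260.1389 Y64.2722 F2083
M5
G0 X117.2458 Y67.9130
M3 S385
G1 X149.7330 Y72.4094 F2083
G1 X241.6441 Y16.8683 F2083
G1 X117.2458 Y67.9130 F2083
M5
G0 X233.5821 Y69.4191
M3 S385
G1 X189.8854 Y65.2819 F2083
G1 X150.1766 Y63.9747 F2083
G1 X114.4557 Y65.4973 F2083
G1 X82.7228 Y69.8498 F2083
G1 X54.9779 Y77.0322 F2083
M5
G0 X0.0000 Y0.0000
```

Machine Y-up, SVG Y-down with viewBox height 112.7901, so y_svg = 112.7901 − y_machine; X carries over. Every run uses S385, so all elements get stroke `#008000` (score).

Run 1: The run returns to its start, so emit a `<polygon>` with points (Y-flipped): 125.8005,61.4553 146.1181,61.4553 146.1181,107.3232 125.8005,107.3232.

Run 2: The run returns to its start, so emit a `<polygon>` with points (Y-flipped): 260.1389,48.5179 247.7422,43.1126 242.7986,30.5248 248.2039,18.1281 260.7917,13.1845 273.1884,18.5898 278.1320,31.1776 272.7267,43.5743.

Run 3: The run returns to its start, so emit a `<polygon>` with points (Y-flipped): 117.2458,44.8771 149.7330,40.3807 241.6441,95.9218.

Run 4: The run is open, so emit a `<polyline>` with points (Y-flipped): 233.5821,43.3710 189.8854,47.5082 150.1766,48.8154 114.4557,47.2928 82.7228,42.9403 54.9779,35.7579.

<svg xmlns="http://www.w3.org/2000/svg" width="308.3098mm" height="112.7901mm" viewBox="0 0 308.3098 112.7901">
  <polygon points="125.8005,61.4553 146.1181,61.4553 146.1181,107.3232 125.8005,107.3232" fill="none" stroke="#008000"/>
  <polygon points="260.1389,48.5179 247.7422,43.1126 242.7986,30.5248 248.2039,18.1281 260.7917,13.1845 273.1884,18.5898 278.1320,31.1776 272.7267,43.5743" fill="none" stroke="#008000"/>
  <polygon points="117.2458,44.8771 149.7330,40.3807 241.6441,95.9218" fill="none" stroke="#008000"/>
  <polyline points="233.5821,43.3710 189.8854,47.5082 150.1766,48.8154 114.4557,47.2928 82.7228,42.9403 54.9779,35.7579" fill="none" stroke="#008000"/>
</svg>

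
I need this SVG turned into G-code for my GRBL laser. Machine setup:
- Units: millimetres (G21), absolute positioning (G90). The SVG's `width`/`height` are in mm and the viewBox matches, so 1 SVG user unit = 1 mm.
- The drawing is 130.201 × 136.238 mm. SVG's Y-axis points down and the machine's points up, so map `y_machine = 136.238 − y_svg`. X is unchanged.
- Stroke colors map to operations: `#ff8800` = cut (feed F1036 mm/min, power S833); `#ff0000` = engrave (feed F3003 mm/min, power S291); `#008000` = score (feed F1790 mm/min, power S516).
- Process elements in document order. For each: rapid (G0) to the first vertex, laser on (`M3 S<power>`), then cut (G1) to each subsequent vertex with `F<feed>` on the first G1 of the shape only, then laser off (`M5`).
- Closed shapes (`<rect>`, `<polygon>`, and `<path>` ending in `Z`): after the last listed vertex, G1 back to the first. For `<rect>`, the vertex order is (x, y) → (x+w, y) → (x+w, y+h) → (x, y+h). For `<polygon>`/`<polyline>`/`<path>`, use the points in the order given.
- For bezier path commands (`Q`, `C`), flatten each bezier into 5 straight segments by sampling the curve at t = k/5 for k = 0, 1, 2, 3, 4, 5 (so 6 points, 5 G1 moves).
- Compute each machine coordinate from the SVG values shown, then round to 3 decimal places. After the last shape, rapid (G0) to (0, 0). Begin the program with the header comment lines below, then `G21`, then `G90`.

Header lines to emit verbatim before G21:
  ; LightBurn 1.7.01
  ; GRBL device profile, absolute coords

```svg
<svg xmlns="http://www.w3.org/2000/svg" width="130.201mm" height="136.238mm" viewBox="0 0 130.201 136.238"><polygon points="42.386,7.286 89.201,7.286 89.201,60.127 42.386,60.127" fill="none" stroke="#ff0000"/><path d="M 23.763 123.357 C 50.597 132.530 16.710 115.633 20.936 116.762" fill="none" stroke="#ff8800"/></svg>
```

; LightBurn 1.7.01
; GRBL device profile, absolute coords
G21
G90
G0 X42.386 Y128.952
M3 S291
G1 X89.201 Y128.952 F3003
G1 X89.201 Y76.111
G1 X42.386 Y76.111
G1 X42.386 Y128.952
M5
G0 X23.763 Y12.881
M3 S833
G1 X33.368 Y10.153 F1036
G1 X33.143 Y11.565
G1 X27.834 Y15.000
G1 X22.183 Y18.343
G1 X20.936 Y19.476
M5
G0 X0.000 Y0.000

viewBox `0 0 130.201 136.238` with mm width/height → 1 unit = 1 mm. Flip: y_m = 136.238 − y_svg.

**Shape 1** — `<polygon>` rectangle, stroke `#ff0000` → engrave (S291, F3003). Machine vertices: (42.386,128.952) → (89.201,128.952) → (89.201,76.111) → (42.386,76.111) → (42.386,128.952). Closed: final G1 returns to the first vertex.

**Shape 2** — `<path>` cubic bezier, stroke `#ff8800` → cut (S833, F1036). Control points (SVG): P0=(23.763,123.357), P1=(50.597,132.530), P2=(16.710,115.633), P3=(20.936,116.762); sampled at t=k/5. Machine vertices: (23.763,12.881) → (33.368,10.153) → (33.143,11.565) → (27.834,15.000) → (22.183,18.343) → (20.936,19.476). Open path.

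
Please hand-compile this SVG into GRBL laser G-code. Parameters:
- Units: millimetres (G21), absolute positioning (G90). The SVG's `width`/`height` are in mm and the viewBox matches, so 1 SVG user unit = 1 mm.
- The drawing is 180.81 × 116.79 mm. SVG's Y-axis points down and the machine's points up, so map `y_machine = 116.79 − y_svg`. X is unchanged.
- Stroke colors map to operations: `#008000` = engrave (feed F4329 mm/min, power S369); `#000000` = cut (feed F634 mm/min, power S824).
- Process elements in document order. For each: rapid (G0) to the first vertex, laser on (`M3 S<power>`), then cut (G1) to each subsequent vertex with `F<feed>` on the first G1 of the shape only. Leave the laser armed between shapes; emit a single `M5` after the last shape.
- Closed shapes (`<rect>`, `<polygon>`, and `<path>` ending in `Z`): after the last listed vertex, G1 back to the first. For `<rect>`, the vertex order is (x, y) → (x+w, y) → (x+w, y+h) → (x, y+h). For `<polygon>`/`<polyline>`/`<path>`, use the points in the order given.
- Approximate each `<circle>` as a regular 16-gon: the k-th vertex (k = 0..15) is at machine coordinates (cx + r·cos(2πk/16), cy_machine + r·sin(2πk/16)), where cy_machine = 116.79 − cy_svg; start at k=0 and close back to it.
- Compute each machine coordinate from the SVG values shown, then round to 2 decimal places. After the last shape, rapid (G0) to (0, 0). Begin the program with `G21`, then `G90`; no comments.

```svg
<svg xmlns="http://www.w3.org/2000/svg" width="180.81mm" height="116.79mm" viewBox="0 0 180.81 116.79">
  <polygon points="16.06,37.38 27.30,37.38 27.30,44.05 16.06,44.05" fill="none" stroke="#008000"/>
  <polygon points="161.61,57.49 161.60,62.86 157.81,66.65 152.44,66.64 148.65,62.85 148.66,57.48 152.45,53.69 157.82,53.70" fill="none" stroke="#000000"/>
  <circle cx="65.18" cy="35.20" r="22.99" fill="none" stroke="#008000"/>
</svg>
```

1 u = 1 mm; y_m = 116.79 − y.

[1] `<polygon>` rectangle, #008000→engrave S369 F4329: (16.06,79.41) → (27.30,79.41) → (27.30,72.74) → (16.06,72.74) → (16.06,79.41) (closed)

[2] `<polygon>` regular polygon, #000000→cut S824 F634: (161.61,59.30) → (161.60,53.93) → (157.81,50.14) → (152.44,50.15) → (148.65,53.94) → (148.66,59.31) → (152.45,63.10) → (157.82,63.09) → (161.61,59.30) (closed)

[3] `<circle>` circle, #008000→engrave S369 F4329: (88.17,81.59) → (86.42,90.39) → (81.44,97.85) → (73.98,102.83) → (65.18,104.58) → (56.38,102.83) → (48.92,97.85) → (43.94,90.39) → (42.19,81.59) → (43.94,72.79) → (48.92,65.33) → (56.38,60.35) → (65.18,58.60) → (73.98,60.35) → (81.44,65.33) → (86.42,72.79) → (88.17,81.59) (closed)

G21
G90
G0 X16.06 Y79.41
M3 S369
G1 X27.30 Y79.41 F4329
G1 X27.30 Y72.74
G1 X16.06 Y72.74
G1 X16.06 Y79.41
G0 X161.61 Y59.30
M3 S824
G1 X161.60 Y53.93 F634
G1 X157.81 Y50.14
G1 X152.44 Y50.15
G1 X148.65 Y53.94
G1 X148.66 Y59.31
G1 X152.45 Y63.10
G1 X157.82 Y63.09
G1 X161.61 Y59.30
G0 X88.17 Y81.59
M3 S369
G1 X86.42 Y90.39 F4329
G1 X81.44 Y97.85
G1 X73.98 Y102.83
G1 X65.18 Y104.58
G1 X56.38 Y102.83
G1 X48.92 Y97.85
G1 X43.94 Y90.39
G1 X42.19 Y81.59
G1 X43.94 Y72.79
G1 X48.92 Y65.33
G1 X56.38 Y60.35
G1 X65.18 Y58.60
G1 X73.98 Y60.35
G1 X81.44 Y65.33
G1 X86.42 Y72.79
G1 X88.17 Y81.59
M5
G0 X0.00 Y0.00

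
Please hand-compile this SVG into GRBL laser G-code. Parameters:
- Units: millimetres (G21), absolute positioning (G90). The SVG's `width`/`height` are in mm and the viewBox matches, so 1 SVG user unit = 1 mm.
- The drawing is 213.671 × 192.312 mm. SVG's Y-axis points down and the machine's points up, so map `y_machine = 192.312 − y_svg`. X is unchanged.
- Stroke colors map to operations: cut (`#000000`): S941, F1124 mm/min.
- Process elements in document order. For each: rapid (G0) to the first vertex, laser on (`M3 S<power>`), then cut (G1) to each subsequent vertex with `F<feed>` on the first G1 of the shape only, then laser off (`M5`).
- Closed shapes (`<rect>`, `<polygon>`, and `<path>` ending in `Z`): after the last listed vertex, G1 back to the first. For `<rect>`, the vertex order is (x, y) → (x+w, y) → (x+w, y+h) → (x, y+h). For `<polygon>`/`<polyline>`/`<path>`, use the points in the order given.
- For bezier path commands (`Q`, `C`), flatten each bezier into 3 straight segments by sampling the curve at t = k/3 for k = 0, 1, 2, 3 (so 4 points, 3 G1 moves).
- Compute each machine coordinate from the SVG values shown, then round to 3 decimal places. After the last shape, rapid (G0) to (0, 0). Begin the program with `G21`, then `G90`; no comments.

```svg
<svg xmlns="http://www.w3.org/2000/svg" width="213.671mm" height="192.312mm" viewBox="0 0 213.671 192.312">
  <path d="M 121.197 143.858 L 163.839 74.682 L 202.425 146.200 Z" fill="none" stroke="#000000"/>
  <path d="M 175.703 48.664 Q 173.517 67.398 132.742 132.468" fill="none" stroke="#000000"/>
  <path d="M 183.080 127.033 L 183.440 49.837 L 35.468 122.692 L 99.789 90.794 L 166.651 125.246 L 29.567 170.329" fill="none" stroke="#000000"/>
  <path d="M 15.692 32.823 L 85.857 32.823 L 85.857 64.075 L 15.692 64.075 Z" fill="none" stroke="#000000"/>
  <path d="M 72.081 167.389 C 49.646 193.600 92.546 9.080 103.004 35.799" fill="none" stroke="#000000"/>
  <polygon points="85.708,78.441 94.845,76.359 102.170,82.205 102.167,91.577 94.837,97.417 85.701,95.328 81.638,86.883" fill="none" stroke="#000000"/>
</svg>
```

Since the viewBox matches the mm dimensions, user units are millimetres directly. The only transform is the Y-flip y_m = 192.312 − y_svg.

Shape 1 is a regular polygon drawn with `<path>`. Its stroke #000000 means cut at S941, F1124. After flipping Y the toolpath is (121.197,48.454) → (163.839,117.630) → (202.425,46.112) → (121.197,48.454), returning to the start.

Shape 2 is a quadratic bezier drawn with `<path>`. Its stroke #000000 means cut at S941, F1124. After flipping Y the toolpath is (175.703,143.648) → (169.958,126.010) → (155.638,98.076) → (132.742,59.844).

Shape 3 is a open polyline drawn with `<path>`. Its stroke #000000 means cut at S941, F1124. After flipping Y the toolpath is (183.080,65.279) → (183.440,142.475) → (35.468,69.620) → (99.789,101.518) → (166.651,67.066) → (29.567,21.983).

Shape 4 is a rectangle drawn with `<path>`. Its stroke #000000 means cut at S941, F1124. After flipping Y the toolpath is (15.692,159.489) → (85.857,159.489) → (85.857,128.237) → (15.692,128.237) → (15.692,159.489), returning to the start.

Shape 5 is a cubic bezier drawn with `<path>`. Its stroke #000000 means cut at S941, F1124. After flipping Y the toolpath is (72.081,24.923) → (67.803,53.327) → (85.353,128.448) → (103.004,156.513).

Shape 6 is a regular polygon drawn with `<polygon>`. Its stroke #000000 means cut at S941, F1124. After flipping Y the toolpath is (85.708,113.871) → (94.845,115.953) → (102.170,110.107) → (102.167,100.735) → (94.837,94.895) → (85.701,96.984) → (81.638,105.429) → (85.708,113.871), returning to the start.

G21
G90
G0 X121.197 Y48.454
M3 S941
G1 X163.839 Y117.630 F1124
G1 X202.425 Y46.112
G1 X121.197 Y48.454
M5
G0 X175.703 Y143.648
M3 S941
G1 X169.958 Y126.010 F1124
G1 X155.638 Y98.076
G1 X132.742 Y59.844
M5
G0 X183.080 Y65.279
M3 S941
G1 X183.440 Y142.475 F1124
G1 X35.468 Y69.620
G1 X99.789 Y101.518
G1 X166.651 Y67.066
G1 X29.567 Y21.983
M5
G0 X15.692 Y159.489
M3 S941
G1 X85.857 Y159.489 F1124
G1 X85.857 Y128.237
G1 X15.692 Y128.237
G1 X15.692 Y159.489
M5
G0 X72.081 Y24.923
M3 S941
G1 X67.803 Y53.327 F1124
G1 X85.353 Y128.448
G1 X103.004 Y156.513
M5
G0 X85.708 Y113.871
M3 S941
G1 X94.845 Y115.953 F1124
G1 X102.170 Y110.107
G1 X102.167 Y100.735
G1 X94.837 Y94.895
G1 X85.701 Y96.984
G1 X81.638 Y105.429
G1 X85.708 Y113.871
M5
G0 X0.000 Y0.000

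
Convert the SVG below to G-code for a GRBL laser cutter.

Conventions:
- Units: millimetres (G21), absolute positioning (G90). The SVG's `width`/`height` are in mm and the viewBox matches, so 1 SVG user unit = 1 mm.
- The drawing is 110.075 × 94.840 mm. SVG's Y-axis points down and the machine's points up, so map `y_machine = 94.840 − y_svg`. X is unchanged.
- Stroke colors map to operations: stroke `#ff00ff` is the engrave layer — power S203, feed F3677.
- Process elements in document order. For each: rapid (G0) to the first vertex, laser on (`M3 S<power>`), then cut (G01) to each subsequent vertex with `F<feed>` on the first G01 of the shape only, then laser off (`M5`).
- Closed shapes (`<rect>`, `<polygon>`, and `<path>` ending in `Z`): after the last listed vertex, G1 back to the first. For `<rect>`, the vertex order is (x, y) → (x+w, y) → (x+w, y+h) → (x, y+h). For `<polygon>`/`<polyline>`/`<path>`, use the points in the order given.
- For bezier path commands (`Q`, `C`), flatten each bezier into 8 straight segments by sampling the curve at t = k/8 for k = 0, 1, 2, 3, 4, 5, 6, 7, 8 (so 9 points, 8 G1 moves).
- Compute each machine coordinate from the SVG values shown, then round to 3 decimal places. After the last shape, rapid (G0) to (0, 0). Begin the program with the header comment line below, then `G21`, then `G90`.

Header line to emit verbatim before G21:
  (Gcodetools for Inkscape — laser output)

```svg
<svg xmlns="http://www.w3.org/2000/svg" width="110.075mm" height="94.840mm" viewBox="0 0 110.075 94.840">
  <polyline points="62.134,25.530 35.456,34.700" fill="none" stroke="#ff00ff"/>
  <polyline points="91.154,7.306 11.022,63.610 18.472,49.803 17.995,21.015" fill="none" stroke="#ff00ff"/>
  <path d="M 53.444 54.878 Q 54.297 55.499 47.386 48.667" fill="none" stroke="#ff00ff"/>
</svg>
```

(Gcodetools for Inkscape — laser output)
G21
G90
G0 X62.134 Y69.310
M3 S203
G01 X35.456 Y60.140 F3677
M5
G0 X91.154 Y87.534
M3 S203
G01 X11.022 Y31.230 F3677
G01 X18.472 Y45.037
G01 X17.995 Y73.825
M5
G0 X53.444 Y39.962
M3 S203
G01 X53.536 Y39.923 F3677
G01 X53.385 Y40.117
G01 X52.992 Y40.544
G01 X52.356 Y41.204
G01 X51.477 Y42.097
G01 X50.356 Y43.223
G01 X48.992 Y44.581
G01 X47.386 Y46.173
M5
G0 X0.000 Y0.000

Since the viewBox matches the mm dimensions, user units are millimetres directly. The only transform is the Y-flip y_m = 94.840 − y_svg.

Shape 1 is a line segment drawn with `<polyline>`. Its stroke #ff00ff means engrave at S203, F3677. After flipping Y the toolpath is (62.134,69.310) → (35.456,60.140).

Shape 2 is a open polyline drawn with `<polyline>`. Its stroke #ff00ff means engrave at S203, F3677. After flipping Y the toolpath is (91.154,87.534) → (11.022,31.230) → (18.472,45.037) → (17.995,73.825).

Shape 3 is a quadratic bezier drawn with `<path>`. Its stroke #ff00ff means engrave at S203, F3677. After flipping Y the toolpath is (53.444,39.962) → (53.536,39.923) → (53.385,40.117) → (52.992,40.544) → (52.356,41.204) → (51.477,42.097) → (50.356,43.223) → (48.992,44.581) → (47.386,46.173).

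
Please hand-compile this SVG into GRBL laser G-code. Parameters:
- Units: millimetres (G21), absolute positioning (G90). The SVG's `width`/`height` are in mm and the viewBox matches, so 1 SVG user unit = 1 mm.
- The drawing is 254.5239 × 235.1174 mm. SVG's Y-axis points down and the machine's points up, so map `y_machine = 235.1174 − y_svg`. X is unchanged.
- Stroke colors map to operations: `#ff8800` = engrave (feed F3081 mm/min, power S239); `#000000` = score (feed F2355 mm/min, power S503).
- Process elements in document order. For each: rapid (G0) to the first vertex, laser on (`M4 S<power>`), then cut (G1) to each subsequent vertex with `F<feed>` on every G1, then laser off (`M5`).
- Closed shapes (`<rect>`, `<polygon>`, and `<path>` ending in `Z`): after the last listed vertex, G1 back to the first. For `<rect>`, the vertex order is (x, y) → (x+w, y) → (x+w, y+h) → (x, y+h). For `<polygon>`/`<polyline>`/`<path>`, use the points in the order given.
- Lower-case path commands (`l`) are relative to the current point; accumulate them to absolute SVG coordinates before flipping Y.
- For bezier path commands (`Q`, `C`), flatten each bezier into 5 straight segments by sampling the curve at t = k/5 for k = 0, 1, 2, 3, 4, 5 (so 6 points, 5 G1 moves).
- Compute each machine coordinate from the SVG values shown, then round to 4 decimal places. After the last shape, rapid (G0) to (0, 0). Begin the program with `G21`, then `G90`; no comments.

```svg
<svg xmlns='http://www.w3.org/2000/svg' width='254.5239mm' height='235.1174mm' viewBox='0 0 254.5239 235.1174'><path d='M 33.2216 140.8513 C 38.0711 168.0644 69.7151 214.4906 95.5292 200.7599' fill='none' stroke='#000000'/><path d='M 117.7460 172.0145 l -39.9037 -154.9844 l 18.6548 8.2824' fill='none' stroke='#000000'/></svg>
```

G21
G90
G0 X33.2216 Y94.2661
M4 S503
G1 X39.0856 Y76.2676 F2355
G1 X49.8144 Y57.4678 F2355
G1 X63.8419 Y41.6763 F2355
G1 X79.6021 Y32.7029 F2355
G1 X95.5292 Y34.3575 F2355
M5
G0 X117.7460 Y63.1029
M4 S503
G1 X77.8423 Y218.0873 F2355
G1 X96.4971 Y209.8049 F2355
M5
G0 X0.0000 Y0.0000

Since the viewBox matches the mm dimensions, user units are millimetres directly. The only transform is the Y-flip y_m = 235.1174 − y_svg.

Shape 1 is a cubic bezier drawn with `<path>`. Its stroke #000000 means score at S503, F2355. After flipping Y the toolpath is (33.2216,94.2661) → (39.0856,76.2676) → (49.8144,57.4678) → (63.8419,41.6763) → (79.6021,32.7029) → (95.5292,34.3575).

Shape 2 is a open polyline drawn with `<path>`. Its stroke #000000 means score at S503, F2355. After flipping Y the toolpath is (117.7460,63.1029) → (77.8423,218.0873) → (96.4971,209.8049).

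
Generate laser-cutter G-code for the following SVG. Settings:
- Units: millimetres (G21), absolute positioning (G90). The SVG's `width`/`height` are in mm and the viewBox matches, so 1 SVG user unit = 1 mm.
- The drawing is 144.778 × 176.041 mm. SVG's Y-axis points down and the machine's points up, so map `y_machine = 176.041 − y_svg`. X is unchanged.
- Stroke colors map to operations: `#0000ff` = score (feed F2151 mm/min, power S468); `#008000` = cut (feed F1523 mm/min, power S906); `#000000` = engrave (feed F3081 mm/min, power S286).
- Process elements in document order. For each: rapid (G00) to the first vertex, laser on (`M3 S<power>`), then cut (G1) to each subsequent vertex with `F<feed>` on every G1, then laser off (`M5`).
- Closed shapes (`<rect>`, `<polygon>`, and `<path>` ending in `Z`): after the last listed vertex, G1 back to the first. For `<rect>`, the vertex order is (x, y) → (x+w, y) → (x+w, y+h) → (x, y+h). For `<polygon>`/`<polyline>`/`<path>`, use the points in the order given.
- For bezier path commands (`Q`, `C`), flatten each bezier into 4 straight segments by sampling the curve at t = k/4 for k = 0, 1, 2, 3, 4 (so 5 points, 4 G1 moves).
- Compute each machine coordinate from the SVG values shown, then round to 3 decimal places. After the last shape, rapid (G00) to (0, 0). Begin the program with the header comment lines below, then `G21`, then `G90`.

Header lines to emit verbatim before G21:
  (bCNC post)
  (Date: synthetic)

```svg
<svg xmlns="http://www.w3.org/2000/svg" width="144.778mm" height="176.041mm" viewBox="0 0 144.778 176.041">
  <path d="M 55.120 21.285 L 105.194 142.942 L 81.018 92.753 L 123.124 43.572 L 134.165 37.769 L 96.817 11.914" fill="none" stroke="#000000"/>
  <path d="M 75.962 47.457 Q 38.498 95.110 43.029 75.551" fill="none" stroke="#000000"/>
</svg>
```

(bCNC post)
(Date: synthetic)
G21
G90
G00 X55.120 Y154.756
M3 S286
G1 X105.194 Y33.099 F3081
G1 X81.018 Y83.288 F3081
G1 X123.124 Y132.469 F3081
G1 X134.165 Y138.272 F3081
G1 X96.817 Y164.127 F3081
M5
G00 X75.962 Y128.584
M3 S286
G1 X59.855 Y108.958 F3081
G1 X48.997 Y97.734 F3081
G1 X43.388 Y94.911 F3081
G1 X43.029 Y100.490 F3081
M5
G00 X0.000 Y0.000

1 u = 1 mm; y_m = 176.041 − y.

[1] `<path>` open polyline, #000000→engrave S286 F3081: (55.120,154.756) → (105.194,33.099) → (81.018,83.288) → (123.124,132.469) → (134.165,138.272) → (96.817,164.127)

[2] `<path>` quadratic bezier, #000000→engrave S286 F3081: (75.962,128.584) → (59.855,108.958) → (48.997,97.734) → (43.388,94.911) → (43.029,100.490)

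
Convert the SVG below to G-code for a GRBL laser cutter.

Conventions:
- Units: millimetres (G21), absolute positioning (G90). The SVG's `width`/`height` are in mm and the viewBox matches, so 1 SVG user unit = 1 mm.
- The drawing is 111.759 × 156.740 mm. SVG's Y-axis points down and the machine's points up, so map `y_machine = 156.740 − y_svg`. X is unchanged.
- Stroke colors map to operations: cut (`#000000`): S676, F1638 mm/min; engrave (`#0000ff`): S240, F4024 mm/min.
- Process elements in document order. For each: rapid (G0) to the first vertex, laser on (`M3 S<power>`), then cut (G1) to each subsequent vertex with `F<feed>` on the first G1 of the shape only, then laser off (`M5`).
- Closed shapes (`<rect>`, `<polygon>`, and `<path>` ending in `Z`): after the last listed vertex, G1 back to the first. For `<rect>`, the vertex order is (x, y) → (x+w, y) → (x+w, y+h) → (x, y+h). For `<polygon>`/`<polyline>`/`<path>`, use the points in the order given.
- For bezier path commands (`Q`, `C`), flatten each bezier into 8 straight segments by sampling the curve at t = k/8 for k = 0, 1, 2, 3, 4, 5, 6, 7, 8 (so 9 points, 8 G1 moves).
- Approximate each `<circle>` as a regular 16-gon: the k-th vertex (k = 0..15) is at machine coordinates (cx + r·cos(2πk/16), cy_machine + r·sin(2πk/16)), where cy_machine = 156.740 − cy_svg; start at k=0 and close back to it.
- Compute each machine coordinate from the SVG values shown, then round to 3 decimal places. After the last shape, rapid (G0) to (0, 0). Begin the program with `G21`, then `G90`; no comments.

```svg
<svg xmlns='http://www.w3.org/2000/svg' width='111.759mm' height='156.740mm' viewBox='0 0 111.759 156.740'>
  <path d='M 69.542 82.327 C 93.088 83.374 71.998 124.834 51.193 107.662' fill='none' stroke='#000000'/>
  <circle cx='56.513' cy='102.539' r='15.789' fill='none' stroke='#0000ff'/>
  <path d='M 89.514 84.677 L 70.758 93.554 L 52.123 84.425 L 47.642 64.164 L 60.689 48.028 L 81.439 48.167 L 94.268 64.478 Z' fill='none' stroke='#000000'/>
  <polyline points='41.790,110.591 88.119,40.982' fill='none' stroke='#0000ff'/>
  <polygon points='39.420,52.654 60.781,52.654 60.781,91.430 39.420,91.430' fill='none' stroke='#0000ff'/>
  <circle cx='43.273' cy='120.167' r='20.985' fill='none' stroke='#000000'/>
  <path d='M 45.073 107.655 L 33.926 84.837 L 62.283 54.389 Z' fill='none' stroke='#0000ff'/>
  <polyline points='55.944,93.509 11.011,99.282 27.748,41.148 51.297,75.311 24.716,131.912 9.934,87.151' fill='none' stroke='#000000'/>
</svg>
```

viewBox `0 0 111.759 156.740` with mm width/height → 1 unit = 1 mm. Flip: y_m = 156.740 − y_svg.

**Shape 1** — `<path>` cubic bezier, stroke `#000000` → cut (S676, F1638). Control points (SVG): P0=(69.542,82.327), P1=(93.088,83.374), P2=(71.998,124.834), P3=(51.193,107.662); sampled at t=k/8. Machine vertices: (69.542,74.413) → (76.367,72.319) → (79.534,67.598) → (79.569,61.409) → (76.999,54.913) → (72.350,49.272) → (66.148,45.645) → (58.920,45.193) → (51.193,49.078). Open path.

**Shape 2** — `<circle>` circle, stroke `#0000ff` → engrave (S240, F4024). Machine vertices: (72.302,54.201) → (71.100,60.243) → (67.678,65.366) → (62.555,68.788) → (56.513,69.990) → (50.471,68.788) → (45.348,65.366) → (41.926,60.243) → (40.724,54.201) → (41.926,48.159) → (45.348,43.036) → (50.471,39.614) → (56.513,38.412) → (62.555,39.614) → (67.678,43.036) → (71.100,48.159) → (72.302,54.201). Closed: final G1 returns to the first vertex.

**Shape 3** — `<path>` regular polygon, stroke `#000000` → cut (S676, F1638). Machine vertices: (89.514,72.063) → (70.758,63.186) → (52.123,72.315) → (47.642,92.576) → (60.689,108.712) → (81.439,108.573) → (94.268,92.262) → (89.514,72.063). Closed: final G1 returns to the first vertex.

**Shape 4** — `<polyline>` line segment, stroke `#0000ff` → engrave (S240, F4024). Machine vertices: (41.790,46.149) → (88.119,115.758). Open path.

**Shape 5** — `<polygon>` rectangle, stroke `#0000ff` → engrave (S240, F4024). Machine vertices: (39.420,104.086) → (60.781,104.086) → (60.781,65.310) → (39.420,65.310) → (39.420,104.086). Closed: final G1 returns to the first vertex.

**Shape 6** — `<circle>` circle, stroke `#000000` → cut (S676, F1638). Machine vertices: (64.258,36.573) → (62.661,44.604) → (58.112,51.412) → (51.304,55.961) → (43.273,57.558) → (35.242,55.961) → (28.434,51.412) → (23.885,44.604) → (22.288,36.573) → (23.885,28.542) → (28.434,21.734) → (35.242,17.185) → (43.273,15.588) → (51.304,17.185) → (58.112,21.734) → (62.661,28.542) → (64.258,36.573). Closed: final G1 returns to the first vertex.

**Shape 7** — `<path>` closed polygon, stroke `#0000ff` → engrave (S240, F4024). Machine vertices: (45.073,49.085) → (33.926,71.903) → (62.283,102.351) → (45.073,49.085). Closed: final G1 returns to the first vertex.

**Shape 8** — `<polyline>` open polyline, stroke `#000000` → cut (S676, F1638). Machine vertices: (55.944,63.231) → (11.011,57.458) → (27.748,115.592) → (51.297,81.429) → (24.716,24.828) → (9.934,69.589). Open path.

G21
G90
G0 X69.542 Y74.413
M3 S676
G1 X76.367 Y72.319 F1638
G1 X79.534 Y67.598
G1 X79.569 Y61.409
G1 X76.999 Y54.913
G1 X72.350 Y49.272
G1 X66.148 Y45.645
G1 X58.920 Y45.193
G1 X51.193 Y49.078
M5
G0 X72.302 Y54.201
M3 S240
G1 X71.100 Y60.243 F4024
G1 X67.678 Y65.366
G1 X62.555 Y68.788
G1 X56.513 Y69.990
G1 X50.471 Y68.788
G1 X45.348 Y65.366
G1 X41.926 Y60.243
G1 X40.724 Y54.201
G1 X41.926 Y48.159
G1 X45.348 Y43.036
G1 X50.471 Y39.614
G1 X56.513 Y38.412
G1 X62.555 Y39.614
G1 X67.678 Y43.036
G1 X71.100 Y48.159
G1 X72.302 Y54.201
M5
G0 X89.514 Y72.063
M3 S676
G1 X70.758 Y63.186 F1638
G1 X52.123 Y72.315
G1 X47.642 Y92.576
G1 X60.689 Y108.712
G1 X81.439 Y108.573
G1 X94.268 Y92.262
G1 X89.514 Y72.063
M5
G0 X41.790 Y46.149
M3 S240
G1 X88.119 Y115.758 F4024
M5
G0 X39.420 Y104.086
M3 S240
G1 X60.781 Y104.086 F4024
G1 X60.781 Y65.310
G1 X39.420 Y65.310
G1 X39.420 Y104.086
M5
G0 X64.258 Y36.573
M3 S676
G1 X62.661 Y44.604 F1638
G1 X58.112 Y51.412
G1 X51.304 Y55.961
G1 X43.273 Y57.558
G1 X35.242 Y55.961
G1 X28.434 Y51.412
G1 X23.885 Y44.604
G1 X22.288 Y36.573
G1 X23.885 Y28.542
G1 X28.434 Y21.734
G1 X35.242 Y17.185
G1 X43.273 Y15.588
G1 X51.304 Y17.185
G1 X58.112 Y21.734
G1 X62.661 Y28.542
G1 X64.258 Y36.573
M5
G0 X45.073 Y49.085
M3 S240
G1 X33.926 Y71.903 F4024
G1 X62.283 Y102.351
G1 X45.073 Y49.085
M5
G0 X55.944 Y63.231
M3 S676
G1 X11.011 Y57.458 F1638
G1 X27.748 Y115.592
G1 X51.297 Y81.429
G1 X24.716 Y24.828
G1 X9.934 Y69.589
M5
G0 X0.000 Y0.000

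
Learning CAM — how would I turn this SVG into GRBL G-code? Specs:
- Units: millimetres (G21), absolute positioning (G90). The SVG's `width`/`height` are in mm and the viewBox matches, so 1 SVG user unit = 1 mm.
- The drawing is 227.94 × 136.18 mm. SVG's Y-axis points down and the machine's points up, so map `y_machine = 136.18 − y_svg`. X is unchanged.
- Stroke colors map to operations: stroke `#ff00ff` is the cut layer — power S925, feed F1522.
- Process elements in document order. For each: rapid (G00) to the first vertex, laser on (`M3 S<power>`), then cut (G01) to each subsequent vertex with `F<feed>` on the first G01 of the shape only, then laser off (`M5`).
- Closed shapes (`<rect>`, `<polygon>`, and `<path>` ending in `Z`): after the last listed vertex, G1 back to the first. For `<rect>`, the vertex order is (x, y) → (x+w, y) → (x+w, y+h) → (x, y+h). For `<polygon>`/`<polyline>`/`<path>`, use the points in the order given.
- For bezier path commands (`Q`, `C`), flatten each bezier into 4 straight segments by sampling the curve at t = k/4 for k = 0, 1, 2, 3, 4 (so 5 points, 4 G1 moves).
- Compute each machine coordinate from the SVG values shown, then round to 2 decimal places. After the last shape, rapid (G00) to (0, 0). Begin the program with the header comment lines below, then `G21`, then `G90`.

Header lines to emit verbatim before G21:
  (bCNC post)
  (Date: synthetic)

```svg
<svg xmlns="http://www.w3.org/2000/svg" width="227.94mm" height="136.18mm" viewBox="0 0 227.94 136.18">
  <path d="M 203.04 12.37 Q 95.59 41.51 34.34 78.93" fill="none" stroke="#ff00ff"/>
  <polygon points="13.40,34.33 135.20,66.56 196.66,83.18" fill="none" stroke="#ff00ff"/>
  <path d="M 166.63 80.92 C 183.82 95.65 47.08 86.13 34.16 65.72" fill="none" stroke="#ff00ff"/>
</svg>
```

(bCNC post)
(Date: synthetic)
G21
G90
G00 X203.04 Y123.81
M3 S925
G01 X152.20 Y108.72 F1522
G01 X107.14 Y92.60
G01 X67.85 Y75.44
G01 X34.34 Y57.25
M5
G00 X13.40 Y101.85
M3 S925
G01 X135.20 Y69.62 F1522
G01 X196.66 Y53.00
G01 X13.40 Y101.85
M5
G00 X166.63 Y55.26
M3 S925
G01 X155.00 Y48.55 F1522
G01 X111.69 Y49.68
G01 X62.73 Y57.40
G01 X34.16 Y70.46
M5
G00 X0.00 Y0.00

1 u = 1 mm; y_m = 136.18 − y.

[1] `<path>` quadratic bezier, #ff00ff→cut S925 F1522: (203.04,123.81) → (152.20,108.72) → (107.14,92.60) → (67.85,75.44) → (34.34,57.25)

[2] `<polygon>` closed polygon, #ff00ff→cut S925 F1522: (13.40,101.85) → (135.20,69.62) → (196.66,53.00) → (13.40,101.85) (closed)

[3] `<path>` cubic bezier, #ff00ff→cut S925 F1522: (166.63,55.26) → (155.00,48.55) → (111.69,49.68) → (62.73,57.40) → (34.16,70.46)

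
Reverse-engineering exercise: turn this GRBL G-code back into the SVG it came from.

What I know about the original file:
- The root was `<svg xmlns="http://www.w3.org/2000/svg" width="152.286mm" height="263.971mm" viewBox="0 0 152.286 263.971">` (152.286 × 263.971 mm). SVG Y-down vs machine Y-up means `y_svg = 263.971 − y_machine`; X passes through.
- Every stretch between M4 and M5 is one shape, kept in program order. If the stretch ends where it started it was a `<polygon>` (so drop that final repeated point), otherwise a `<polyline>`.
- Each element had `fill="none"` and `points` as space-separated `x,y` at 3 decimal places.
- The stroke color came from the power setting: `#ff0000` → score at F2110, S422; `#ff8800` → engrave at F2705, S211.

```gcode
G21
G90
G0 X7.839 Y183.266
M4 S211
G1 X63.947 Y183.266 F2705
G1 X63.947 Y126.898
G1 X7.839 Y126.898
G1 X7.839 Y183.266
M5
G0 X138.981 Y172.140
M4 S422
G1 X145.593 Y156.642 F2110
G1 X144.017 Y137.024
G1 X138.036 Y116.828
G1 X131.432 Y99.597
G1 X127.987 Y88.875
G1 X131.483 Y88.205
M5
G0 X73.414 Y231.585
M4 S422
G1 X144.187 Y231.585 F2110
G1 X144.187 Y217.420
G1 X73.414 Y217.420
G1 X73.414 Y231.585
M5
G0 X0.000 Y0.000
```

y_svg = 263.971 − y_m.

[1] S211→`#ff8800` (engrave); closed run; points: 7.839,80.705 63.947,80.705 63.947,137.073 7.839,137.073

[2] S422→`#ff0000` (score); open run; points: 138.981,91.831 145.593,107.329 144.017,126.947 138.036,147.143 131.432,164.374 127.987,175.096 131.483,175.766

[3] S422→`#ff0000` (score); closed run; points: 73.414,32.386 144.187,32.386 144.187,46.551 73.414,46.551

<svg xmlns="http://www.w3.org/2000/svg" width="152.286mm" height="263.971mm" viewBox="0 0 152.286 263.971">
  <polygon points="7.839,80.705 63.947,80.705 63.947,137.073 7.839,137.073" fill="none" stroke="#ff8800"/>
  <polyline points="138.981,91.831 145.593,107.329 144.017,126.947 138.036,147.143 131.432,164.374 127.987,175.096 131.483,175.766" fill="none" stroke="#ff0000"/>
  <polygon points="73.414,32.386 144.187,32.386 144.187,46.551 73.414,46.551" fill="none" stroke="#ff0000"/>
</svg>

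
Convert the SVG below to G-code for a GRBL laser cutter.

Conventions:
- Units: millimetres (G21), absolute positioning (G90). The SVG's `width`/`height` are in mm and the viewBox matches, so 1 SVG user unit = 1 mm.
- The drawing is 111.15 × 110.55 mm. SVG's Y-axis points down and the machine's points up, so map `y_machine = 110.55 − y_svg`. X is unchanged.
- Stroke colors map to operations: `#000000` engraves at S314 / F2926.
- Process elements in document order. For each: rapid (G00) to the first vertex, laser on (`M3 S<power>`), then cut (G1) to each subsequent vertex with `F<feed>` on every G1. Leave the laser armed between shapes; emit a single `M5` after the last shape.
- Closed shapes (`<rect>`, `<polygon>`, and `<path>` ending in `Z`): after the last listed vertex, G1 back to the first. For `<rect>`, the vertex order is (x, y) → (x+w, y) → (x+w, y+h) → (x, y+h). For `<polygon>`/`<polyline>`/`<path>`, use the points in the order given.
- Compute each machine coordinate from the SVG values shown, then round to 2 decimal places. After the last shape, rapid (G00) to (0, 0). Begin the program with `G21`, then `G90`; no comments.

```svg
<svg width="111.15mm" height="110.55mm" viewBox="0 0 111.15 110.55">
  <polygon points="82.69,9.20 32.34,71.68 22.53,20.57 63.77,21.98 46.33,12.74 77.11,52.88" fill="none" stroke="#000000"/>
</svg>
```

G21
G90
G00 X82.69 Y101.35
M3 S314
G1 X32.34 Y38.87 F2926
G1 X22.53 Y89.98 F2926
G1 X63.77 Y88.57 F2926
G1 X46.33 Y97.81 F2926
G1 X77.11 Y57.67 F2926
G1 X82.69 Y101.35 F2926
M5
G00 X0.00 Y0.00

1 u = 1 mm; y_m = 110.55 − y.

[1] `<polygon>` closed polygon, #000000→engrave S314 F2926: (82.69,101.35) → (32.34,38.87) → (22.53,89.98) → (63.77,88.57) → (46.33,97.81) → (77.11,57.67) → (82.69,101.35) (closed)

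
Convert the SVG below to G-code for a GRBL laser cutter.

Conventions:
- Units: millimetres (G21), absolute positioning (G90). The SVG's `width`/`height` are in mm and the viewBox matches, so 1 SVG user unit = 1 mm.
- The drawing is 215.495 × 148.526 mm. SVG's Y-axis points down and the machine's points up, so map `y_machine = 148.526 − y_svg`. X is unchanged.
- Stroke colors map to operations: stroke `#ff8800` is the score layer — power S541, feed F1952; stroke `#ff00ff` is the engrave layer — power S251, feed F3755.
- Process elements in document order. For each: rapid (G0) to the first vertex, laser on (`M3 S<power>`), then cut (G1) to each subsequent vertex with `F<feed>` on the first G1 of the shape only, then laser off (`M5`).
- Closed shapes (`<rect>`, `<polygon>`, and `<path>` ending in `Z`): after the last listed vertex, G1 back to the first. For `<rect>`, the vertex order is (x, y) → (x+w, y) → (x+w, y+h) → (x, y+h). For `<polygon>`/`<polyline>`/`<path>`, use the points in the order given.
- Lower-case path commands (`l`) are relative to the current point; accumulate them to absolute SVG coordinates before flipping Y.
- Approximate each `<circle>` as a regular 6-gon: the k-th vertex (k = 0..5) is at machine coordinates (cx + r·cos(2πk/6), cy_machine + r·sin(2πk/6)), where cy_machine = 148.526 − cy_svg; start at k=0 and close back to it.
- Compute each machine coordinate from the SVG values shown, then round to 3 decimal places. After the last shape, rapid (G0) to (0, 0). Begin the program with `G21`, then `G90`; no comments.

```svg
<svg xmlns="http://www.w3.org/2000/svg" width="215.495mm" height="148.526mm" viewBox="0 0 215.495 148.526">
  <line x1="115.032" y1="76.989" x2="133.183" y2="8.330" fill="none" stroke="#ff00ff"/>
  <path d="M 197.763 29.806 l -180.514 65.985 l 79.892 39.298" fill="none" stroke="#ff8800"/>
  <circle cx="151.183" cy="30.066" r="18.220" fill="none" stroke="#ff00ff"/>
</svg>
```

viewBox `0 0 215.495 148.526` with mm width/height → 1 unit = 1 mm. Flip: y_m = 148.526 − y_svg.

**Shape 1** — `<line>` line segment, stroke `#ff00ff` → engrave (S251, F3755). Machine vertices: (115.032,71.537) → (133.183,140.196). Open path.

**Shape 2** — `<path>` open polyline, stroke `#ff8800` → score (S541, F1952). Machine vertices: (197.763,118.720) → (17.249,52.735) → (97.141,13.437). Open path.

**Shape 3** — `<circle>` circle, stroke `#ff00ff` → engrave (S251, F3755). Machine vertices: (169.403,118.460) → (160.293,134.239) → (142.073,134.239) → (132.963,118.460) → (142.073,102.681) → (160.293,102.681) → (169.403,118.460). Closed: final G1 returns to the first vertex.

G21
G90
G0 X115.032 Y71.537
M3 S251
G1 X133.183 Y140.196 F3755
M5
G0 X197.763 Y118.720
M3 S541
G1 X17.249 Y52.735 F1952
G1 X97.141 Y13.437
M5
G0 X169.403 Y118.460
M3 S251
G1 X160.293 Y134.239 F3755
G1 X142.073 Y134.239
G1 X132.963 Y118.460
G1 X142.073 Y102.681
G1 X160.293 Y102.681
G1 X169.403 Y118.460
M5
G0 X0.000 Y0.000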